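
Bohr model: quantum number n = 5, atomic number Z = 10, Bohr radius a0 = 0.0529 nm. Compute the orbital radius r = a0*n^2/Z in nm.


r = a0 * n^2 / Z
= 0.0529 * 5^2 / 10
= 0.0529 * 25 / 10
= 0.1323 nm

0.1323


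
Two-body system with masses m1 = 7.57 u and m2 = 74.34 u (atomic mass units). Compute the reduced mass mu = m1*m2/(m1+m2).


mu = m1 * m2 / (m1 + m2)
= 7.57 * 74.34 / (7.57 + 74.34)
= 562.7538 / 81.91
= 6.8704 u

6.8704


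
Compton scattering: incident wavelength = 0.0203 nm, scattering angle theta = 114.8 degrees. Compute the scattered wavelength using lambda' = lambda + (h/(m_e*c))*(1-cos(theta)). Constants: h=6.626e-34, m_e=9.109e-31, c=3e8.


Compton wavelength: h/(m_e*c) = 2.4247e-12 m
d_lambda = 2.4247e-12 * (1 - cos(114.8 deg))
= 2.4247e-12 * 1.419452
= 3.4418e-12 m = 0.003442 nm
lambda' = 0.0203 + 0.003442
= 0.023742 nm

0.023742


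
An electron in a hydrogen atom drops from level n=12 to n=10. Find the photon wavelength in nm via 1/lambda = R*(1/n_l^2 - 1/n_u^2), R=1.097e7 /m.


1/lambda = R * (1/n_l^2 - 1/n_u^2)
= 1.097e7 * (1/10^2 - 1/12^2)
= 1.097e7 * (0.01 - 0.006944)
= 1.097e7 * 0.003056
= 3.3519e+04 /m
lambda = 1 / 3.3519e+04 = 29833.43 nm

29833.43


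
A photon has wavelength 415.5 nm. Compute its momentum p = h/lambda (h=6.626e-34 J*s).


p = h / lambda
= 6.626e-34 / (415.5e-9)
= 6.626e-34 / 4.1550e-07
= 1.5947e-27 kg*m/s

1.5947e-27


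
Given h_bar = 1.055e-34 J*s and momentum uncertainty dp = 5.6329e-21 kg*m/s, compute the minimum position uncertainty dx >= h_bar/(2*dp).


dx = h_bar / (2 * dp)
= 1.055e-34 / (2 * 5.6329e-21)
= 1.055e-34 / 1.1266e-20
= 9.3646e-15 m

9.3646e-15


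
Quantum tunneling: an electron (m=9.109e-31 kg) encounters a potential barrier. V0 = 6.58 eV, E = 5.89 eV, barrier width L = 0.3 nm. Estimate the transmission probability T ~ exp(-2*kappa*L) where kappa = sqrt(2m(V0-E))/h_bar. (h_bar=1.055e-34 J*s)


V0 - E = 0.69 eV = 1.1054e-19 J
kappa = sqrt(2 * m * (V0-E)) / h_bar
= sqrt(2 * 9.109e-31 * 1.1054e-19) / 1.055e-34
= 4.2536e+09 /m
2*kappa*L = 2 * 4.2536e+09 * 0.3e-9
= 2.5521
T = exp(-2.5521) = 7.791455e-02

7.791455e-02


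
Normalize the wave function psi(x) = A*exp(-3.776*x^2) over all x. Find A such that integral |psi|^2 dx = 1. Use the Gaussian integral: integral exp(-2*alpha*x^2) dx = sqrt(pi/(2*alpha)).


integral |psi|^2 dx = A^2 * sqrt(pi/(2*alpha)) = 1
A^2 = sqrt(2*alpha/pi)
= sqrt(2 * 3.776 / pi)
= 1.550444
A = sqrt(1.550444)
= 1.2452

1.2452


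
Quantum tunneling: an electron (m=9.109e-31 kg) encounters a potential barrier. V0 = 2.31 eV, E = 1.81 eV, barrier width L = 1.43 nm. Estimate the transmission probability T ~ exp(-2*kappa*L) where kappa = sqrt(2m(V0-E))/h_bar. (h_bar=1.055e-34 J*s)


V0 - E = 0.5 eV = 8.0100e-20 J
kappa = sqrt(2 * m * (V0-E)) / h_bar
= sqrt(2 * 9.109e-31 * 8.0100e-20) / 1.055e-34
= 3.6209e+09 /m
2*kappa*L = 2 * 3.6209e+09 * 1.43e-9
= 10.3557
T = exp(-10.3557) = 3.181040e-05

3.181040e-05


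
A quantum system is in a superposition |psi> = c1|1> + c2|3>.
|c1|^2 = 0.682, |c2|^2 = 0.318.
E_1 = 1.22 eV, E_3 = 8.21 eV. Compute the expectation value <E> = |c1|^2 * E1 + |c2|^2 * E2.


<E> = |c1|^2 * E1 + |c2|^2 * E2
= 0.682 * 1.22 + 0.318 * 8.21
= 0.832 + 2.6108
= 3.4428 eV

3.4428


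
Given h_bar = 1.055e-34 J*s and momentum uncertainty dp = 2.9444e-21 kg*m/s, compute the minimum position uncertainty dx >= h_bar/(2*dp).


dx = h_bar / (2 * dp)
= 1.055e-34 / (2 * 2.9444e-21)
= 1.055e-34 / 5.8888e-21
= 1.7915e-14 m

1.7915e-14


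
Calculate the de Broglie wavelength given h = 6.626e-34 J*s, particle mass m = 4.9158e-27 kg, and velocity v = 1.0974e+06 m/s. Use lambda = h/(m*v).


lambda = h / (m * v)
= 6.626e-34 / (4.9158e-27 * 1.0974e+06)
= 6.626e-34 / 5.3946e-21
= 1.2283e-13 m

1.2283e-13


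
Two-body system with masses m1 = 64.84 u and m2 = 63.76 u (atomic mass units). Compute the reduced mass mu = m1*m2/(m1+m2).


mu = m1 * m2 / (m1 + m2)
= 64.84 * 63.76 / (64.84 + 63.76)
= 4134.1984 / 128.6
= 32.1477 u

32.1477


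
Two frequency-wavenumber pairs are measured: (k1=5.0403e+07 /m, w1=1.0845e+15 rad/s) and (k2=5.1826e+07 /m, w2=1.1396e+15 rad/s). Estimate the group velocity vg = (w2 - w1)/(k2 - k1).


vg = (w2 - w1) / (k2 - k1)
= (1.1396e+15 - 1.0845e+15) / (5.1826e+07 - 5.0403e+07)
= 5.5100e+13 / 1.4230e+06
= 3.8721e+07 m/s

3.8721e+07


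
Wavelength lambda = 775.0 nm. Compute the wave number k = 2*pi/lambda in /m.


k = 2 * pi / lambda
= 6.2832 / (775.0e-9)
= 6.2832 / 7.7500e-07
= 8.1073e+06 /m

8.1073e+06


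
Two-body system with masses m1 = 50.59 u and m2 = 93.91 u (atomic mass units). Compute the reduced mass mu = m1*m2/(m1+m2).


mu = m1 * m2 / (m1 + m2)
= 50.59 * 93.91 / (50.59 + 93.91)
= 4750.9069 / 144.5
= 32.8782 u

32.8782


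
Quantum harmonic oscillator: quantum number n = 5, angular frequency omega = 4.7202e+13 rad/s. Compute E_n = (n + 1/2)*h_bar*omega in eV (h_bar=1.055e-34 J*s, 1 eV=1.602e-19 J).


E = (n + 1/2) * h_bar * omega
= (5 + 0.5) * 1.055e-34 * 4.7202e+13
= 5.5 * 4.9798e-21
= 2.7389e-20 J
= 0.171 eV

0.171


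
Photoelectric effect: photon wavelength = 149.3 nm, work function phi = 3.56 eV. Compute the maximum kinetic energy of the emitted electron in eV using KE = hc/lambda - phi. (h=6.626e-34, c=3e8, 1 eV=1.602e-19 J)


E_photon = hc / lambda
= (6.626e-34)(3e8) / (149.3e-9)
= 1.3314e-18 J
= 8.3109 eV
KE = E_photon - phi
= 8.3109 - 3.56
= 4.7509 eV

4.7509


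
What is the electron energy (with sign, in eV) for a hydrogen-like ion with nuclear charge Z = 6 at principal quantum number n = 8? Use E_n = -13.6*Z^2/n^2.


E_n = -13.6 * Z^2 / n^2
= -13.6 * 6^2 / 8^2
= -13.6 * 36 / 64
= -7.65 eV

-7.65


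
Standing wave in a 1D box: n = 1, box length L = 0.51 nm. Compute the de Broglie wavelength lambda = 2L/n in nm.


lambda = 2L / n
= 2 * 0.51 / 1
= 1.02 / 1
= 1.02 nm

1.02


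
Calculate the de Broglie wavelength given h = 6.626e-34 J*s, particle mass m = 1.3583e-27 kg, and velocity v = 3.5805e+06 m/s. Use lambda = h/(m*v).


lambda = h / (m * v)
= 6.626e-34 / (1.3583e-27 * 3.5805e+06)
= 6.626e-34 / 4.8634e-21
= 1.3624e-13 m

1.3624e-13


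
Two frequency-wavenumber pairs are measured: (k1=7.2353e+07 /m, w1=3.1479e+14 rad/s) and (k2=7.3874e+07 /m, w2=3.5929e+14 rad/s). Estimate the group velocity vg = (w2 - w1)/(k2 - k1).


vg = (w2 - w1) / (k2 - k1)
= (3.5929e+14 - 3.1479e+14) / (7.3874e+07 - 7.2353e+07)
= 4.4500e+13 / 1.5210e+06
= 2.9257e+07 m/s

2.9257e+07


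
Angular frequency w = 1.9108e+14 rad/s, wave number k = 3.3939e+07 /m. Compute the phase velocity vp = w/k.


vp = w / k
= 1.9108e+14 / 3.3939e+07
= 5.6301e+06 m/s

5.6301e+06


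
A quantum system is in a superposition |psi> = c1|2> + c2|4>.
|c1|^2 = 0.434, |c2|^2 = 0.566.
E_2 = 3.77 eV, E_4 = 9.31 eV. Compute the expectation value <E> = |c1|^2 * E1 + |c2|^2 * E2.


<E> = |c1|^2 * E1 + |c2|^2 * E2
= 0.434 * 3.77 + 0.566 * 9.31
= 1.6362 + 5.2695
= 6.9056 eV

6.9056


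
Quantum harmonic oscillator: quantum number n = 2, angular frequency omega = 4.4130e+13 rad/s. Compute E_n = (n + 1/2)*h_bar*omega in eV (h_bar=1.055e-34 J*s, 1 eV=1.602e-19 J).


E = (n + 1/2) * h_bar * omega
= (2 + 0.5) * 1.055e-34 * 4.4130e+13
= 2.5 * 4.6557e-21
= 1.1639e-20 J
= 0.0727 eV

0.0727


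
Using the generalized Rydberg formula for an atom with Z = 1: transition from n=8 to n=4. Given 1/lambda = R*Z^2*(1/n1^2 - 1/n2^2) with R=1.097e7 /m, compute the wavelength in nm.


1/lambda = R * Z^2 * (1/n1^2 - 1/n2^2)
= 1.097e7 * 1^2 * (1/4^2 - 1/8^2)
= 1.097e7 * 1 * (0.0625 - 0.015625)
= 5.1422e+05 /m
lambda = 1 / 5.1422e+05
= 1944.6977 nm

1944.6977


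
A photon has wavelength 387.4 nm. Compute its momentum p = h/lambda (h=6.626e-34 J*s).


p = h / lambda
= 6.626e-34 / (387.4e-9)
= 6.626e-34 / 3.8740e-07
= 1.7104e-27 kg*m/s

1.7104e-27


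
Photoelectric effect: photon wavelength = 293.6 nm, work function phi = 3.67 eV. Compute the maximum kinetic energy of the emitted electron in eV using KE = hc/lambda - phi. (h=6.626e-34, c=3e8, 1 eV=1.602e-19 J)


E_photon = hc / lambda
= (6.626e-34)(3e8) / (293.6e-9)
= 6.7704e-19 J
= 4.2262 eV
KE = E_photon - phi
= 4.2262 - 3.67
= 0.5562 eV

0.5562


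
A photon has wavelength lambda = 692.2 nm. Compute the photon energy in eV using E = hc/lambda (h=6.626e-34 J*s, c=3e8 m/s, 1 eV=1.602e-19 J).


E = hc / lambda
= (6.626e-34)(3e8) / (692.2e-9)
= 1.9878e-25 / 6.9220e-07
= 2.8717e-19 J
Converting to eV: 2.8717e-19 / 1.602e-19
= 1.7926 eV

1.7926


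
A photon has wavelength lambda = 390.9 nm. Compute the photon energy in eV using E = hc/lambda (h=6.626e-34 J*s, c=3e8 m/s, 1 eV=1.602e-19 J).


E = hc / lambda
= (6.626e-34)(3e8) / (390.9e-9)
= 1.9878e-25 / 3.9090e-07
= 5.0852e-19 J
Converting to eV: 5.0852e-19 / 1.602e-19
= 3.1743 eV

3.1743


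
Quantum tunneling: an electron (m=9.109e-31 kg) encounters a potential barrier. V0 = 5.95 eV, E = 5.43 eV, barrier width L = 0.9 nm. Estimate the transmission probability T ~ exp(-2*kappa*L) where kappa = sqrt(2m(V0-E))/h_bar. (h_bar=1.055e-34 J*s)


V0 - E = 0.52 eV = 8.3304e-20 J
kappa = sqrt(2 * m * (V0-E)) / h_bar
= sqrt(2 * 9.109e-31 * 8.3304e-20) / 1.055e-34
= 3.6926e+09 /m
2*kappa*L = 2 * 3.6926e+09 * 0.9e-9
= 6.6467
T = exp(-6.6467) = 1.298354e-03

1.298354e-03


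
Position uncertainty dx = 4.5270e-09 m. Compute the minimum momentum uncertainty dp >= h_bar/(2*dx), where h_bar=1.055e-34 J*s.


dp = h_bar / (2 * dx)
= 1.055e-34 / (2 * 4.5270e-09)
= 1.055e-34 / 9.0540e-09
= 1.1652e-26 kg*m/s

1.1652e-26


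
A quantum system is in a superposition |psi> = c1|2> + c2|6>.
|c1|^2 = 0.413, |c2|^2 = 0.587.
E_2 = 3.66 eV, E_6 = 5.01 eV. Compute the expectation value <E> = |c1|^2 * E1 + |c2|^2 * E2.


<E> = |c1|^2 * E1 + |c2|^2 * E2
= 0.413 * 3.66 + 0.587 * 5.01
= 1.5116 + 2.9409
= 4.4524 eV

4.4524


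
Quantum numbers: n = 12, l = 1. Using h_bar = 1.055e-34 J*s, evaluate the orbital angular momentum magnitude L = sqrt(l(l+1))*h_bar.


L = sqrt(l*(l+1)) * h_bar
= sqrt(1 * 2) * 1.055e-34
= sqrt(2) * 1.055e-34
= 1.4142 * 1.055e-34
= 1.4920e-34 J*s

1.4920e-34


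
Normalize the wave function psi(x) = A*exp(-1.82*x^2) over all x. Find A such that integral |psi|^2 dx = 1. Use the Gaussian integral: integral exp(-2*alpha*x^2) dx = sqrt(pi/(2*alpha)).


integral |psi|^2 dx = A^2 * sqrt(pi/(2*alpha)) = 1
A^2 = sqrt(2*alpha/pi)
= sqrt(2 * 1.82 / pi)
= 1.076405
A = sqrt(1.076405)
= 1.0375

1.0375


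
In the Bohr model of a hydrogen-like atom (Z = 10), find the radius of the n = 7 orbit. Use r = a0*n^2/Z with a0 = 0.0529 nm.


r = a0 * n^2 / Z
= 0.0529 * 7^2 / 10
= 0.0529 * 49 / 10
= 0.2592 nm

0.2592


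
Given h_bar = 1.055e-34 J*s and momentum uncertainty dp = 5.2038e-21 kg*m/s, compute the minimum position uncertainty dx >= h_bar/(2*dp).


dx = h_bar / (2 * dp)
= 1.055e-34 / (2 * 5.2038e-21)
= 1.055e-34 / 1.0408e-20
= 1.0137e-14 m

1.0137e-14


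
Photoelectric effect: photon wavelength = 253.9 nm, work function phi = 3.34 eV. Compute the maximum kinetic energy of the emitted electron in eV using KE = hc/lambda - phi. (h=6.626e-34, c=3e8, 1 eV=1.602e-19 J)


E_photon = hc / lambda
= (6.626e-34)(3e8) / (253.9e-9)
= 7.8291e-19 J
= 4.8871 eV
KE = E_photon - phi
= 4.8871 - 3.34
= 1.5471 eV

1.5471


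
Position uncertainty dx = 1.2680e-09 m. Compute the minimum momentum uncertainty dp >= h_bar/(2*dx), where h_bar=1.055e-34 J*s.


dp = h_bar / (2 * dx)
= 1.055e-34 / (2 * 1.2680e-09)
= 1.055e-34 / 2.5360e-09
= 4.1601e-26 kg*m/s

4.1601e-26


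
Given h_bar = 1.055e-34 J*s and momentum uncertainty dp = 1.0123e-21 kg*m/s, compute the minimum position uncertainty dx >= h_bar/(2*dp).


dx = h_bar / (2 * dp)
= 1.055e-34 / (2 * 1.0123e-21)
= 1.055e-34 / 2.0246e-21
= 5.2109e-14 m

5.2109e-14


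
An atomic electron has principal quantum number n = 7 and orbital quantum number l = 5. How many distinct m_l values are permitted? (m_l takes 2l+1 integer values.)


m_l ranges from -l to +l in integer steps
So m_l goes from -5 to +5
Count = 2l + 1 = 2*5 + 1
= 11

11


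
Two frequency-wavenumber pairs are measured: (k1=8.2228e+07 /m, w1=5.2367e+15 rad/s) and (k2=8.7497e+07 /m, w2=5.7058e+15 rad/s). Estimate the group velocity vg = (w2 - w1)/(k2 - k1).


vg = (w2 - w1) / (k2 - k1)
= (5.7058e+15 - 5.2367e+15) / (8.7497e+07 - 8.2228e+07)
= 4.6910e+14 / 5.2690e+06
= 8.9030e+07 m/s

8.9030e+07


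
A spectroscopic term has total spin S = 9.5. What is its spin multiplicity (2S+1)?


Spin multiplicity = 2S + 1
= 2 * 9.5 + 1
= 19.0 + 1
= 20

20


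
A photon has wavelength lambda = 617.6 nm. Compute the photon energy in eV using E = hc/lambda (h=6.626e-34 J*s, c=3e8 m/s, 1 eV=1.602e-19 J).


E = hc / lambda
= (6.626e-34)(3e8) / (617.6e-9)
= 1.9878e-25 / 6.1760e-07
= 3.2186e-19 J
Converting to eV: 3.2186e-19 / 1.602e-19
= 2.0091 eV

2.0091


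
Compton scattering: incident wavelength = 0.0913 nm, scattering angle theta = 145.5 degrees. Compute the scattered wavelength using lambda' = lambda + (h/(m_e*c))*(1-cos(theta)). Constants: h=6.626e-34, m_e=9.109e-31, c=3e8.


Compton wavelength: h/(m_e*c) = 2.4247e-12 m
d_lambda = 2.4247e-12 * (1 - cos(145.5 deg))
= 2.4247e-12 * 1.824126
= 4.4230e-12 m = 0.004423 nm
lambda' = 0.0913 + 0.004423
= 0.095723 nm

0.095723


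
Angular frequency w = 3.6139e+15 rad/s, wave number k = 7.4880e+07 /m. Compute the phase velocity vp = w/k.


vp = w / k
= 3.6139e+15 / 7.4880e+07
= 4.8263e+07 m/s

4.8263e+07


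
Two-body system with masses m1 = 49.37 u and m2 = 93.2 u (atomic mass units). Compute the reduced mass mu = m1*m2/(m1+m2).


mu = m1 * m2 / (m1 + m2)
= 49.37 * 93.2 / (49.37 + 93.2)
= 4601.284 / 142.57
= 32.2739 u

32.2739


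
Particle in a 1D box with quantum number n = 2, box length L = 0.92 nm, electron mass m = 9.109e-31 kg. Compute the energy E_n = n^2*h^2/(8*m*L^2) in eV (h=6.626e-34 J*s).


E = n^2 * h^2 / (8 * m * L^2)
= 2^2 * (6.626e-34)^2 / (8 * 9.109e-31 * (0.92e-9)^2)
= 4 * 4.3904e-67 / (8 * 9.109e-31 * 8.4640e-19)
= 2.8473e-19 J
= 1.7773 eV

1.7773


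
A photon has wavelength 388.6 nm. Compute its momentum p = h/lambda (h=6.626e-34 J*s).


p = h / lambda
= 6.626e-34 / (388.6e-9)
= 6.626e-34 / 3.8860e-07
= 1.7051e-27 kg*m/s

1.7051e-27


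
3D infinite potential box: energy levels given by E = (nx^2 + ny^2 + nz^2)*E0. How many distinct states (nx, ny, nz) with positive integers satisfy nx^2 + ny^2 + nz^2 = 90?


Enumerate all (nx, ny, nz) with nx^2 + ny^2 + nz^2 = 90:
(1,5,8)
(1,8,5)
(4,5,7)
(4,7,5)
(5,1,8)
(5,4,7)
(5,7,4)
(5,8,1)
(7,4,5)
(7,5,4)
(8,1,5)
(8,5,1)
Total degeneracy = 12

12


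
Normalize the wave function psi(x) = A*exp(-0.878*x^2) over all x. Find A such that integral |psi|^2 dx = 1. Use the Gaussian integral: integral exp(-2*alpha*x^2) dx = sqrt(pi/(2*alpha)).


integral |psi|^2 dx = A^2 * sqrt(pi/(2*alpha)) = 1
A^2 = sqrt(2*alpha/pi)
= sqrt(2 * 0.878 / pi)
= 0.747631
A = sqrt(0.747631)
= 0.8647

0.8647


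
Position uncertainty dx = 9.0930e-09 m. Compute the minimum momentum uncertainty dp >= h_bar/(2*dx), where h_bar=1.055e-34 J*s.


dp = h_bar / (2 * dx)
= 1.055e-34 / (2 * 9.0930e-09)
= 1.055e-34 / 1.8186e-08
= 5.8012e-27 kg*m/s

5.8012e-27


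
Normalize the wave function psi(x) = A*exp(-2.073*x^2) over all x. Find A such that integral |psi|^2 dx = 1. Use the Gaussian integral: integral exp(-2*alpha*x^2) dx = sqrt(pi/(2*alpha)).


integral |psi|^2 dx = A^2 * sqrt(pi/(2*alpha)) = 1
A^2 = sqrt(2*alpha/pi)
= sqrt(2 * 2.073 / pi)
= 1.148788
A = sqrt(1.148788)
= 1.0718

1.0718


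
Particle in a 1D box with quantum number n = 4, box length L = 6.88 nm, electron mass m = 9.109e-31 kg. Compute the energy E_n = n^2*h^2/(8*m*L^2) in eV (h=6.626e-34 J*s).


E = n^2 * h^2 / (8 * m * L^2)
= 4^2 * (6.626e-34)^2 / (8 * 9.109e-31 * (6.88e-9)^2)
= 16 * 4.3904e-67 / (8 * 9.109e-31 * 4.7334e-17)
= 2.0365e-20 J
= 0.1271 eV

0.1271


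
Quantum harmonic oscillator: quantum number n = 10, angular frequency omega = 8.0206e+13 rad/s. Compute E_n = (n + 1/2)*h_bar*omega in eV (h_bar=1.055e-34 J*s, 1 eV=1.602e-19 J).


E = (n + 1/2) * h_bar * omega
= (10 + 0.5) * 1.055e-34 * 8.0206e+13
= 10.5 * 8.4617e-21
= 8.8848e-20 J
= 0.5546 eV

0.5546


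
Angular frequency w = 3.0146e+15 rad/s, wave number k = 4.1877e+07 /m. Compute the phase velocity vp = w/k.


vp = w / k
= 3.0146e+15 / 4.1877e+07
= 7.1987e+07 m/s

7.1987e+07


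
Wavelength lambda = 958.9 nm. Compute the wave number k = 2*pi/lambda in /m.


k = 2 * pi / lambda
= 6.2832 / (958.9e-9)
= 6.2832 / 9.5890e-07
= 6.5525e+06 /m

6.5525e+06


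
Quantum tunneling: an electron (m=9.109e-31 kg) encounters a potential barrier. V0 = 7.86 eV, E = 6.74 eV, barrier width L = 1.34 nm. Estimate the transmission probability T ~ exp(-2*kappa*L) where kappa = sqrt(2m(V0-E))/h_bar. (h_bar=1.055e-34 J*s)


V0 - E = 1.12 eV = 1.7942e-19 J
kappa = sqrt(2 * m * (V0-E)) / h_bar
= sqrt(2 * 9.109e-31 * 1.7942e-19) / 1.055e-34
= 5.4192e+09 /m
2*kappa*L = 2 * 5.4192e+09 * 1.34e-9
= 14.5236
T = exp(-14.5236) = 4.926063e-07

4.926063e-07


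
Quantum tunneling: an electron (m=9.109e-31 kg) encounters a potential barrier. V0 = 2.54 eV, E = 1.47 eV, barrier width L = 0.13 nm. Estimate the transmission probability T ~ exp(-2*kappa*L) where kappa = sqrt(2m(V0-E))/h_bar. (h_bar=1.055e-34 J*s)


V0 - E = 1.07 eV = 1.7141e-19 J
kappa = sqrt(2 * m * (V0-E)) / h_bar
= sqrt(2 * 9.109e-31 * 1.7141e-19) / 1.055e-34
= 5.2969e+09 /m
2*kappa*L = 2 * 5.2969e+09 * 0.13e-9
= 1.3772
T = exp(-1.3772) = 2.522861e-01

2.522861e-01


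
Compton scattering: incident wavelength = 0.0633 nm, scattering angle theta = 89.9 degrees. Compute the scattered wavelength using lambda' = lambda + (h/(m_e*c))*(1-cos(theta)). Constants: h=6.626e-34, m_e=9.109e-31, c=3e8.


Compton wavelength: h/(m_e*c) = 2.4247e-12 m
d_lambda = 2.4247e-12 * (1 - cos(89.9 deg))
= 2.4247e-12 * 0.998255
= 2.4205e-12 m = 0.00242 nm
lambda' = 0.0633 + 0.00242
= 0.06572 nm

0.06572


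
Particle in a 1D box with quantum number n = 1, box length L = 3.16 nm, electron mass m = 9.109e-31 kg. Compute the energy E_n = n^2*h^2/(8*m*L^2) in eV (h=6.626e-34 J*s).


E = n^2 * h^2 / (8 * m * L^2)
= 1^2 * (6.626e-34)^2 / (8 * 9.109e-31 * (3.16e-9)^2)
= 1 * 4.3904e-67 / (8 * 9.109e-31 * 9.9856e-18)
= 6.0335e-21 J
= 0.0377 eV

0.0377


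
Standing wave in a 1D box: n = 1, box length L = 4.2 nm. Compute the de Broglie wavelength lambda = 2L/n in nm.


lambda = 2L / n
= 2 * 4.2 / 1
= 8.4 / 1
= 8.4 nm

8.4


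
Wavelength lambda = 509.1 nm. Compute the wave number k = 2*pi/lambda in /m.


k = 2 * pi / lambda
= 6.2832 / (509.1e-9)
= 6.2832 / 5.0910e-07
= 1.2342e+07 /m

1.2342e+07


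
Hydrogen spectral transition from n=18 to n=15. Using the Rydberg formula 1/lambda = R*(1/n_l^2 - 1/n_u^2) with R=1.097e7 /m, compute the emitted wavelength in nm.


1/lambda = R * (1/n_l^2 - 1/n_u^2)
= 1.097e7 * (1/15^2 - 1/18^2)
= 1.097e7 * (0.004444 - 0.003086)
= 1.097e7 * 0.001358
= 1.4898e+04 /m
lambda = 1 / 1.4898e+04 = 67125.2175 nm

67125.2175


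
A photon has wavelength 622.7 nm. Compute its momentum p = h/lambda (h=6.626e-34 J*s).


p = h / lambda
= 6.626e-34 / (622.7e-9)
= 6.626e-34 / 6.2270e-07
= 1.0641e-27 kg*m/s

1.0641e-27


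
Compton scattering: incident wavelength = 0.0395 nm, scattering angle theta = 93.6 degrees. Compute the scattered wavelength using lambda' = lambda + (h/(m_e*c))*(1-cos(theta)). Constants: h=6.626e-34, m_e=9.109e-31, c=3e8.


Compton wavelength: h/(m_e*c) = 2.4247e-12 m
d_lambda = 2.4247e-12 * (1 - cos(93.6 deg))
= 2.4247e-12 * 1.062791
= 2.5770e-12 m = 0.002577 nm
lambda' = 0.0395 + 0.002577
= 0.042077 nm

0.042077


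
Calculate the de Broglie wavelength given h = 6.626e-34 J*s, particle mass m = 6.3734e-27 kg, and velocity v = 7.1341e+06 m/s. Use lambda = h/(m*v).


lambda = h / (m * v)
= 6.626e-34 / (6.3734e-27 * 7.1341e+06)
= 6.626e-34 / 4.5468e-20
= 1.4573e-14 m

1.4573e-14


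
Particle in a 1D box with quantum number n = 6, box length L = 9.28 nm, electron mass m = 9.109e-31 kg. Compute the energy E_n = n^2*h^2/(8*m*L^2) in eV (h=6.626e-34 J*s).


E = n^2 * h^2 / (8 * m * L^2)
= 6^2 * (6.626e-34)^2 / (8 * 9.109e-31 * (9.28e-9)^2)
= 36 * 4.3904e-67 / (8 * 9.109e-31 * 8.6118e-17)
= 2.5185e-20 J
= 0.1572 eV

0.1572


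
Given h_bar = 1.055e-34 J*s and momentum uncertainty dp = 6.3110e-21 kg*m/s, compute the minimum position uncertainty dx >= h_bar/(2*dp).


dx = h_bar / (2 * dp)
= 1.055e-34 / (2 * 6.3110e-21)
= 1.055e-34 / 1.2622e-20
= 8.3584e-15 m

8.3584e-15


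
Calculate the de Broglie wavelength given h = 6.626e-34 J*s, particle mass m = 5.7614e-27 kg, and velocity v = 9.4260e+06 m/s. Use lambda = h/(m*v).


lambda = h / (m * v)
= 6.626e-34 / (5.7614e-27 * 9.4260e+06)
= 6.626e-34 / 5.4307e-20
= 1.2201e-14 m

1.2201e-14


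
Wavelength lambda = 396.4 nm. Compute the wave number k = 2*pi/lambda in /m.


k = 2 * pi / lambda
= 6.2832 / (396.4e-9)
= 6.2832 / 3.9640e-07
= 1.5851e+07 /m

1.5851e+07


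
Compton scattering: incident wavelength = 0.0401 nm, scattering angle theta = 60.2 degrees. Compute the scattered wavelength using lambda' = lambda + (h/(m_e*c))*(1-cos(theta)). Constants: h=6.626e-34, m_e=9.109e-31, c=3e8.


Compton wavelength: h/(m_e*c) = 2.4247e-12 m
d_lambda = 2.4247e-12 * (1 - cos(60.2 deg))
= 2.4247e-12 * 0.503026
= 1.2197e-12 m = 0.00122 nm
lambda' = 0.0401 + 0.00122
= 0.04132 nm

0.04132


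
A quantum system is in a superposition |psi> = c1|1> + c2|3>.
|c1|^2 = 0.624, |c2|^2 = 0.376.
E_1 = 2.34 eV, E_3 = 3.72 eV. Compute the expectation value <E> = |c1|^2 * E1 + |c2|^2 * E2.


<E> = |c1|^2 * E1 + |c2|^2 * E2
= 0.624 * 2.34 + 0.376 * 3.72
= 1.4602 + 1.3987
= 2.8589 eV

2.8589


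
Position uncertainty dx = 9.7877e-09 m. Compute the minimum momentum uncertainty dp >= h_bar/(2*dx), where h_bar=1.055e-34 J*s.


dp = h_bar / (2 * dx)
= 1.055e-34 / (2 * 9.7877e-09)
= 1.055e-34 / 1.9575e-08
= 5.3894e-27 kg*m/s

5.3894e-27


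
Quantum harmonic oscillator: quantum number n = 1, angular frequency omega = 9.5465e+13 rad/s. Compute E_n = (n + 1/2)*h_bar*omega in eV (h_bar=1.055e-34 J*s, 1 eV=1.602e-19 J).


E = (n + 1/2) * h_bar * omega
= (1 + 0.5) * 1.055e-34 * 9.5465e+13
= 1.5 * 1.0072e-20
= 1.5107e-20 J
= 0.0943 eV

0.0943


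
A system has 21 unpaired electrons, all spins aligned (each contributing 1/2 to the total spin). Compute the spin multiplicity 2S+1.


Total spin S = N * (1/2) = 21 * 0.5 = 10.5
Spin multiplicity = 2S + 1
= 2 * 10.5 + 1
= 22

22


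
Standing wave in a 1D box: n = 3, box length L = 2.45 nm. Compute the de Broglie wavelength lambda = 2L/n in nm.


lambda = 2L / n
= 2 * 2.45 / 3
= 4.9 / 3
= 1.6333 nm

1.6333


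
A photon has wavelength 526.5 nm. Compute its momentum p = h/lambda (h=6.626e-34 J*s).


p = h / lambda
= 6.626e-34 / (526.5e-9)
= 6.626e-34 / 5.2650e-07
= 1.2585e-27 kg*m/s

1.2585e-27


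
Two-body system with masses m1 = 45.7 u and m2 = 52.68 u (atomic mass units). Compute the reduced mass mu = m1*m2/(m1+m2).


mu = m1 * m2 / (m1 + m2)
= 45.7 * 52.68 / (45.7 + 52.68)
= 2407.476 / 98.38
= 24.4712 u

24.4712


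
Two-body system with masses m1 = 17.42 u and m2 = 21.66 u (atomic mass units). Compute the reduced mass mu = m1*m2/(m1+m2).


mu = m1 * m2 / (m1 + m2)
= 17.42 * 21.66 / (17.42 + 21.66)
= 377.3172 / 39.08
= 9.655 u

9.655


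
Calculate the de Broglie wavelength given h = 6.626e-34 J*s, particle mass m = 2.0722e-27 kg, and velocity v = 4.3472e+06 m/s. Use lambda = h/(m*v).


lambda = h / (m * v)
= 6.626e-34 / (2.0722e-27 * 4.3472e+06)
= 6.626e-34 / 9.0083e-21
= 7.3555e-14 m

7.3555e-14


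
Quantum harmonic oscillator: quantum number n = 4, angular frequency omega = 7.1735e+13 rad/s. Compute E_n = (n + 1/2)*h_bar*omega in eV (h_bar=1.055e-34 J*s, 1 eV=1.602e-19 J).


E = (n + 1/2) * h_bar * omega
= (4 + 0.5) * 1.055e-34 * 7.1735e+13
= 4.5 * 7.5680e-21
= 3.4056e-20 J
= 0.2126 eV

0.2126


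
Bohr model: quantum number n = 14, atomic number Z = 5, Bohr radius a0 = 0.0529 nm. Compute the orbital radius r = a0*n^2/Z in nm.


r = a0 * n^2 / Z
= 0.0529 * 14^2 / 5
= 0.0529 * 196 / 5
= 2.0737 nm

2.0737


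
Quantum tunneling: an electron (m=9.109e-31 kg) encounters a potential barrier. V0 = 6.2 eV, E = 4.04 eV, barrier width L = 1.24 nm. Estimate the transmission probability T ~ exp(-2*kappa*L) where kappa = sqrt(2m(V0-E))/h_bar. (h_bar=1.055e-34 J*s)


V0 - E = 2.16 eV = 3.4603e-19 J
kappa = sqrt(2 * m * (V0-E)) / h_bar
= sqrt(2 * 9.109e-31 * 3.4603e-19) / 1.055e-34
= 7.5259e+09 /m
2*kappa*L = 2 * 7.5259e+09 * 1.24e-9
= 18.6641
T = exp(-18.6641) = 7.839209e-09

7.839209e-09


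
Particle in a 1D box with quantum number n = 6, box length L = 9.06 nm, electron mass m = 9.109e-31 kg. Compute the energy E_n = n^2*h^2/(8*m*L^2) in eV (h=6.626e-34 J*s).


E = n^2 * h^2 / (8 * m * L^2)
= 6^2 * (6.626e-34)^2 / (8 * 9.109e-31 * (9.06e-9)^2)
= 36 * 4.3904e-67 / (8 * 9.109e-31 * 8.2084e-17)
= 2.6423e-20 J
= 0.1649 eV

0.1649


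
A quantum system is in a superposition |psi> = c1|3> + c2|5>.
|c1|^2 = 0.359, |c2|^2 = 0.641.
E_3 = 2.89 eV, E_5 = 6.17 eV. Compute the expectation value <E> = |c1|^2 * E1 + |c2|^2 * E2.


<E> = |c1|^2 * E1 + |c2|^2 * E2
= 0.359 * 2.89 + 0.641 * 6.17
= 1.0375 + 3.955
= 4.9925 eV

4.9925


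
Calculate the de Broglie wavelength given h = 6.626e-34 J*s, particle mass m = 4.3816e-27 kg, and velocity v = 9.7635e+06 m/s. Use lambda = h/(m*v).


lambda = h / (m * v)
= 6.626e-34 / (4.3816e-27 * 9.7635e+06)
= 6.626e-34 / 4.2780e-20
= 1.5489e-14 m

1.5489e-14


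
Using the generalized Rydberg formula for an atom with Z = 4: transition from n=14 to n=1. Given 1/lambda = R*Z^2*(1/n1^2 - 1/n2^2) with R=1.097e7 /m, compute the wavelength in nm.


1/lambda = R * Z^2 * (1/n1^2 - 1/n2^2)
= 1.097e7 * 4^2 * (1/1^2 - 1/14^2)
= 1.097e7 * 16 * (1.0 - 0.005102)
= 1.7462e+08 /m
lambda = 1 / 1.7462e+08
= 5.7266 nm

5.7266


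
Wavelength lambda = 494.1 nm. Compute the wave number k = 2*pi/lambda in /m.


k = 2 * pi / lambda
= 6.2832 / (494.1e-9)
= 6.2832 / 4.9410e-07
= 1.2716e+07 /m

1.2716e+07


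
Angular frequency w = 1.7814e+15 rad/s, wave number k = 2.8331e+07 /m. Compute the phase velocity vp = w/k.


vp = w / k
= 1.7814e+15 / 2.8331e+07
= 6.2878e+07 m/s

6.2878e+07


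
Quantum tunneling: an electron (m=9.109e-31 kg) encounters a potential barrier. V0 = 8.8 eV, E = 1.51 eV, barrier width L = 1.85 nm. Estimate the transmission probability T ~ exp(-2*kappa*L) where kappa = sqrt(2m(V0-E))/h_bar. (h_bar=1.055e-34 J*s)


V0 - E = 7.29 eV = 1.1679e-18 J
kappa = sqrt(2 * m * (V0-E)) / h_bar
= sqrt(2 * 9.109e-31 * 1.1679e-18) / 1.055e-34
= 1.3826e+10 /m
2*kappa*L = 2 * 1.3826e+10 * 1.85e-9
= 51.1558
T = exp(-51.1558) = 6.071989e-23

6.071989e-23


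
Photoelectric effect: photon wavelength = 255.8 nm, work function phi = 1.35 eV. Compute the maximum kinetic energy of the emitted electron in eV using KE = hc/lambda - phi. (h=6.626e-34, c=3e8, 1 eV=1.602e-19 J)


E_photon = hc / lambda
= (6.626e-34)(3e8) / (255.8e-9)
= 7.7709e-19 J
= 4.8508 eV
KE = E_photon - phi
= 4.8508 - 1.35
= 3.5008 eV

3.5008


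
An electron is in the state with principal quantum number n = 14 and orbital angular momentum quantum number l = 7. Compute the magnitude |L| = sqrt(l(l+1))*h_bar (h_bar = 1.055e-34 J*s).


L = sqrt(l*(l+1)) * h_bar
= sqrt(7 * 8) * 1.055e-34
= sqrt(56) * 1.055e-34
= 7.4833 * 1.055e-34
= 7.8949e-34 J*s

7.8949e-34


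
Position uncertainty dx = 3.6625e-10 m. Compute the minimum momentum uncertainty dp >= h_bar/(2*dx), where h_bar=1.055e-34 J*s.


dp = h_bar / (2 * dx)
= 1.055e-34 / (2 * 3.6625e-10)
= 1.055e-34 / 7.3250e-10
= 1.4403e-25 kg*m/s

1.4403e-25


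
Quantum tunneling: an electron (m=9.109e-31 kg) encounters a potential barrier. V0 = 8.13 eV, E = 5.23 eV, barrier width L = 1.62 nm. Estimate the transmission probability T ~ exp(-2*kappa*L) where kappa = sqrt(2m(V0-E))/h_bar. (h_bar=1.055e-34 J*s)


V0 - E = 2.9 eV = 4.6458e-19 J
kappa = sqrt(2 * m * (V0-E)) / h_bar
= sqrt(2 * 9.109e-31 * 4.6458e-19) / 1.055e-34
= 8.7202e+09 /m
2*kappa*L = 2 * 8.7202e+09 * 1.62e-9
= 28.2536
T = exp(-28.2536) = 5.365812e-13

5.365812e-13


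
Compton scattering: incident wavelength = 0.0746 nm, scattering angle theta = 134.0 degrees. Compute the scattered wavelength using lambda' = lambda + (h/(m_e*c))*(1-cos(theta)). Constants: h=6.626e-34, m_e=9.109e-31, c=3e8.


Compton wavelength: h/(m_e*c) = 2.4247e-12 m
d_lambda = 2.4247e-12 * (1 - cos(134.0 deg))
= 2.4247e-12 * 1.694658
= 4.1091e-12 m = 0.004109 nm
lambda' = 0.0746 + 0.004109
= 0.078709 nm

0.078709


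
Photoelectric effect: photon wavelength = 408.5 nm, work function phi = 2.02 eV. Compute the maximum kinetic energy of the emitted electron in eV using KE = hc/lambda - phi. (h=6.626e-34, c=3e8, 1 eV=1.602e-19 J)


E_photon = hc / lambda
= (6.626e-34)(3e8) / (408.5e-9)
= 4.8661e-19 J
= 3.0375 eV
KE = E_photon - phi
= 3.0375 - 2.02
= 1.0175 eV

1.0175


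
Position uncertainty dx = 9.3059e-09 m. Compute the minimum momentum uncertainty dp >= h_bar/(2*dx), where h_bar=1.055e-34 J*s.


dp = h_bar / (2 * dx)
= 1.055e-34 / (2 * 9.3059e-09)
= 1.055e-34 / 1.8612e-08
= 5.6684e-27 kg*m/s

5.6684e-27


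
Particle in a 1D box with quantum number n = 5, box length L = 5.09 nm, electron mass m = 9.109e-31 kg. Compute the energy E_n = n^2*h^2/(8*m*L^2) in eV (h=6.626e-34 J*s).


E = n^2 * h^2 / (8 * m * L^2)
= 5^2 * (6.626e-34)^2 / (8 * 9.109e-31 * (5.09e-9)^2)
= 25 * 4.3904e-67 / (8 * 9.109e-31 * 2.5908e-17)
= 5.8136e-20 J
= 0.3629 eV

0.3629


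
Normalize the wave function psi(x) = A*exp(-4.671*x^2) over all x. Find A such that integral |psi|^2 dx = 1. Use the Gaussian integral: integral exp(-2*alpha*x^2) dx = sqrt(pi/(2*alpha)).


integral |psi|^2 dx = A^2 * sqrt(pi/(2*alpha)) = 1
A^2 = sqrt(2*alpha/pi)
= sqrt(2 * 4.671 / pi)
= 1.724428
A = sqrt(1.724428)
= 1.3132

1.3132


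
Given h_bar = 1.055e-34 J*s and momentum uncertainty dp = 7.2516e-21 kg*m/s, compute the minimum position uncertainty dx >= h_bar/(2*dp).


dx = h_bar / (2 * dp)
= 1.055e-34 / (2 * 7.2516e-21)
= 1.055e-34 / 1.4503e-20
= 7.2743e-15 m

7.2743e-15


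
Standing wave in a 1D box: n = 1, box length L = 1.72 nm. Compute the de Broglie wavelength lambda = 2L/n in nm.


lambda = 2L / n
= 2 * 1.72 / 1
= 3.44 / 1
= 3.44 nm

3.44


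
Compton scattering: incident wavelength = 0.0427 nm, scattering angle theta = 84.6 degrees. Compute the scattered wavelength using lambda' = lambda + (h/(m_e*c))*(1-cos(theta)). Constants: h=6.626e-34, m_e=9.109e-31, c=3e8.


Compton wavelength: h/(m_e*c) = 2.4247e-12 m
d_lambda = 2.4247e-12 * (1 - cos(84.6 deg))
= 2.4247e-12 * 0.905892
= 2.1965e-12 m = 0.002197 nm
lambda' = 0.0427 + 0.002197
= 0.044897 nm

0.044897


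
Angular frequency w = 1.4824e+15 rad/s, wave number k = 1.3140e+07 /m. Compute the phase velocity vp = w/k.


vp = w / k
= 1.4824e+15 / 1.3140e+07
= 1.1282e+08 m/s

1.1282e+08


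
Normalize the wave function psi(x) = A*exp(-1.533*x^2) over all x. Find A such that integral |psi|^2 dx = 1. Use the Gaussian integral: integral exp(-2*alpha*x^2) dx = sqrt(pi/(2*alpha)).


integral |psi|^2 dx = A^2 * sqrt(pi/(2*alpha)) = 1
A^2 = sqrt(2*alpha/pi)
= sqrt(2 * 1.533 / pi)
= 0.987896
A = sqrt(0.987896)
= 0.9939

0.9939


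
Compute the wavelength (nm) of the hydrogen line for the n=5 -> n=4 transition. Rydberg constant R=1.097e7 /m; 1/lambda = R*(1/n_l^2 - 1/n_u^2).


1/lambda = R * (1/n_l^2 - 1/n_u^2)
= 1.097e7 * (1/4^2 - 1/5^2)
= 1.097e7 * (0.0625 - 0.04)
= 1.097e7 * 0.0225
= 2.4682e+05 /m
lambda = 1 / 2.4682e+05 = 4051.4535 nm

4051.4535


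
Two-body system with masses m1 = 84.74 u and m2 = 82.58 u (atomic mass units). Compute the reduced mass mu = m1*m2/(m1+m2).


mu = m1 * m2 / (m1 + m2)
= 84.74 * 82.58 / (84.74 + 82.58)
= 6997.8292 / 167.32
= 41.823 u

41.823


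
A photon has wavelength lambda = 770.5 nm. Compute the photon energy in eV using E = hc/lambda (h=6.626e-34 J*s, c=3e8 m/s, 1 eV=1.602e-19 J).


E = hc / lambda
= (6.626e-34)(3e8) / (770.5e-9)
= 1.9878e-25 / 7.7050e-07
= 2.5799e-19 J
Converting to eV: 2.5799e-19 / 1.602e-19
= 1.6104 eV

1.6104


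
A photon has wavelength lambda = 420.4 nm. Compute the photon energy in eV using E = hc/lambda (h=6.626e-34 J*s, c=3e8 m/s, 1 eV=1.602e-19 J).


E = hc / lambda
= (6.626e-34)(3e8) / (420.4e-9)
= 1.9878e-25 / 4.2040e-07
= 4.7284e-19 J
Converting to eV: 4.7284e-19 / 1.602e-19
= 2.9515 eV

2.9515


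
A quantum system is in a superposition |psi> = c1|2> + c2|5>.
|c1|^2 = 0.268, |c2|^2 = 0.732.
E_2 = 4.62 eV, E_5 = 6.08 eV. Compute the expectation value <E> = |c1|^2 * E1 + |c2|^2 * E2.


<E> = |c1|^2 * E1 + |c2|^2 * E2
= 0.268 * 4.62 + 0.732 * 6.08
= 1.2382 + 4.4506
= 5.6887 eV

5.6887


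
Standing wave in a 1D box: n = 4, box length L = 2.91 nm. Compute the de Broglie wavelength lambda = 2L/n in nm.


lambda = 2L / n
= 2 * 2.91 / 4
= 5.82 / 4
= 1.455 nm

1.455


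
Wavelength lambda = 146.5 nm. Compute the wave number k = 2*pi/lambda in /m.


k = 2 * pi / lambda
= 6.2832 / (146.5e-9)
= 6.2832 / 1.4650e-07
= 4.2889e+07 /m

4.2889e+07


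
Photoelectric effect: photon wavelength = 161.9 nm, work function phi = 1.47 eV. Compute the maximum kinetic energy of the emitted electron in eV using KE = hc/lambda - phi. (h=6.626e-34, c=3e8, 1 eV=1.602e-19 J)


E_photon = hc / lambda
= (6.626e-34)(3e8) / (161.9e-9)
= 1.2278e-18 J
= 7.6641 eV
KE = E_photon - phi
= 7.6641 - 1.47
= 6.1941 eV

6.1941


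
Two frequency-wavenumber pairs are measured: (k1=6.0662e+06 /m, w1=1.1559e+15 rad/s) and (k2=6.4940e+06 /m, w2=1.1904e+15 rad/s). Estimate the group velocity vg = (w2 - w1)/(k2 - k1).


vg = (w2 - w1) / (k2 - k1)
= (1.1904e+15 - 1.1559e+15) / (6.4940e+06 - 6.0662e+06)
= 3.4500e+13 / 4.2780e+05
= 8.0645e+07 m/s

8.0645e+07


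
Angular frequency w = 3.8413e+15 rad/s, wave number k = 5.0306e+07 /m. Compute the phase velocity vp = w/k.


vp = w / k
= 3.8413e+15 / 5.0306e+07
= 7.6359e+07 m/s

7.6359e+07


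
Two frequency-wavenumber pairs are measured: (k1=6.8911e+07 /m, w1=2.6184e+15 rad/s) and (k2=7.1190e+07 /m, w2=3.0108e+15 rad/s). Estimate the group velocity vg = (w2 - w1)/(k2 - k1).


vg = (w2 - w1) / (k2 - k1)
= (3.0108e+15 - 2.6184e+15) / (7.1190e+07 - 6.8911e+07)
= 3.9240e+14 / 2.2790e+06
= 1.7218e+08 m/s

1.7218e+08


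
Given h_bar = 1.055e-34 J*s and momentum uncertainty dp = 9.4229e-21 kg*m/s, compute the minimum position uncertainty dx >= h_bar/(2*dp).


dx = h_bar / (2 * dp)
= 1.055e-34 / (2 * 9.4229e-21)
= 1.055e-34 / 1.8846e-20
= 5.5981e-15 m

5.5981e-15


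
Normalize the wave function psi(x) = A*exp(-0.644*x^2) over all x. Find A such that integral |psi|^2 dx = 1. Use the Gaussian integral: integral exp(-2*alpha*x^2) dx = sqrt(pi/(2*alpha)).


integral |psi|^2 dx = A^2 * sqrt(pi/(2*alpha)) = 1
A^2 = sqrt(2*alpha/pi)
= sqrt(2 * 0.644 / pi)
= 0.640299
A = sqrt(0.640299)
= 0.8002

0.8002


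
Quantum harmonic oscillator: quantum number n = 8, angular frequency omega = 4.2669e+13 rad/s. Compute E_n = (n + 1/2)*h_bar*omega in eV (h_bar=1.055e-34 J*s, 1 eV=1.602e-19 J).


E = (n + 1/2) * h_bar * omega
= (8 + 0.5) * 1.055e-34 * 4.2669e+13
= 8.5 * 4.5016e-21
= 3.8263e-20 J
= 0.2388 eV

0.2388


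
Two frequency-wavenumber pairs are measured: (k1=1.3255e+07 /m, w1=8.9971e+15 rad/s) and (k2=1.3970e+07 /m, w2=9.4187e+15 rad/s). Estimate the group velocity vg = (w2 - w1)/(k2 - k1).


vg = (w2 - w1) / (k2 - k1)
= (9.4187e+15 - 8.9971e+15) / (1.3970e+07 - 1.3255e+07)
= 4.2160e+14 / 7.1500e+05
= 5.8965e+08 m/s

5.8965e+08


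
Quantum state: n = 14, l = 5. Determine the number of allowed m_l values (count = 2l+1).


m_l ranges from -l to +l in integer steps
So m_l goes from -5 to +5
Count = 2l + 1 = 2*5 + 1
= 11

11


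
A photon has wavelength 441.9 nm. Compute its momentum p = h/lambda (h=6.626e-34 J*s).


p = h / lambda
= 6.626e-34 / (441.9e-9)
= 6.626e-34 / 4.4190e-07
= 1.4994e-27 kg*m/s

1.4994e-27


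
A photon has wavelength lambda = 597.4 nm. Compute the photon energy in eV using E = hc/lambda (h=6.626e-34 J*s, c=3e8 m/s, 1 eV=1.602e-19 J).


E = hc / lambda
= (6.626e-34)(3e8) / (597.4e-9)
= 1.9878e-25 / 5.9740e-07
= 3.3274e-19 J
Converting to eV: 3.3274e-19 / 1.602e-19
= 2.077 eV

2.077


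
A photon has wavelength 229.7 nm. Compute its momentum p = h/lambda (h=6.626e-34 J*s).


p = h / lambda
= 6.626e-34 / (229.7e-9)
= 6.626e-34 / 2.2970e-07
= 2.8846e-27 kg*m/s

2.8846e-27


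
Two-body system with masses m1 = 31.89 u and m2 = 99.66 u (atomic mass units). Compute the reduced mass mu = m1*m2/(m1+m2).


mu = m1 * m2 / (m1 + m2)
= 31.89 * 99.66 / (31.89 + 99.66)
= 3178.1574 / 131.55
= 24.1593 u

24.1593


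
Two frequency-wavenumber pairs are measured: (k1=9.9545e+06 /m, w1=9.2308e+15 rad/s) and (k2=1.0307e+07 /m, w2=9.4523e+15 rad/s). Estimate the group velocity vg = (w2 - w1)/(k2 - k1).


vg = (w2 - w1) / (k2 - k1)
= (9.4523e+15 - 9.2308e+15) / (1.0307e+07 - 9.9545e+06)
= 2.2150e+14 / 3.5250e+05
= 6.2837e+08 m/s

6.2837e+08


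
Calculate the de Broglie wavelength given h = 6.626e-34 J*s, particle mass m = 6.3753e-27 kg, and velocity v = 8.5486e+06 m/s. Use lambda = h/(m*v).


lambda = h / (m * v)
= 6.626e-34 / (6.3753e-27 * 8.5486e+06)
= 6.626e-34 / 5.4500e-20
= 1.2158e-14 m

1.2158e-14


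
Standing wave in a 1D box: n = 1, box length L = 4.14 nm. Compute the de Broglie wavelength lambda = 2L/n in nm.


lambda = 2L / n
= 2 * 4.14 / 1
= 8.28 / 1
= 8.28 nm

8.28


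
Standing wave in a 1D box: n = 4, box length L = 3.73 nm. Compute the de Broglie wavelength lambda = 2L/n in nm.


lambda = 2L / n
= 2 * 3.73 / 4
= 7.46 / 4
= 1.865 nm

1.865


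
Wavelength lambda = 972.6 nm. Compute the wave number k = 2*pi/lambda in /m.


k = 2 * pi / lambda
= 6.2832 / (972.6e-9)
= 6.2832 / 9.7260e-07
= 6.4602e+06 /m

6.4602e+06


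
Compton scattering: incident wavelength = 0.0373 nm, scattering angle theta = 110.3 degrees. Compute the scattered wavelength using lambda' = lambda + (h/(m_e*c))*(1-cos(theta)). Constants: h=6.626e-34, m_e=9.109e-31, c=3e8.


Compton wavelength: h/(m_e*c) = 2.4247e-12 m
d_lambda = 2.4247e-12 * (1 - cos(110.3 deg))
= 2.4247e-12 * 1.346936
= 3.2659e-12 m = 0.003266 nm
lambda' = 0.0373 + 0.003266
= 0.040566 nm

0.040566


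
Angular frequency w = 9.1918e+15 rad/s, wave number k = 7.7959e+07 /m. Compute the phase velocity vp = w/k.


vp = w / k
= 9.1918e+15 / 7.7959e+07
= 1.1791e+08 m/s

1.1791e+08


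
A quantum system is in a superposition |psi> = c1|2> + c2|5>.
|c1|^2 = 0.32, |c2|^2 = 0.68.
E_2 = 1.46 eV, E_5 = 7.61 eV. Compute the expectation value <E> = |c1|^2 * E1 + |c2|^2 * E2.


<E> = |c1|^2 * E1 + |c2|^2 * E2
= 0.32 * 1.46 + 0.68 * 7.61
= 0.4672 + 5.1748
= 5.642 eV

5.642


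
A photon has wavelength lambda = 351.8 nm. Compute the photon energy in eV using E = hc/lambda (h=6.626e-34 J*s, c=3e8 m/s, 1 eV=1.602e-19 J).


E = hc / lambda
= (6.626e-34)(3e8) / (351.8e-9)
= 1.9878e-25 / 3.5180e-07
= 5.6504e-19 J
Converting to eV: 5.6504e-19 / 1.602e-19
= 3.5271 eV

3.5271


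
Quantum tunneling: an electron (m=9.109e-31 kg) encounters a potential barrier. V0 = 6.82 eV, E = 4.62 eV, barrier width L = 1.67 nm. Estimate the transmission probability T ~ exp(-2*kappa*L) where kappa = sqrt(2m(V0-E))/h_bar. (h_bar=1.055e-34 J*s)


V0 - E = 2.2 eV = 3.5244e-19 J
kappa = sqrt(2 * m * (V0-E)) / h_bar
= sqrt(2 * 9.109e-31 * 3.5244e-19) / 1.055e-34
= 7.5952e+09 /m
2*kappa*L = 2 * 7.5952e+09 * 1.67e-9
= 25.368
T = exp(-25.368) = 9.611678e-12

9.611678e-12


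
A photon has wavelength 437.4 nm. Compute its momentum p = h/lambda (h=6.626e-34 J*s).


p = h / lambda
= 6.626e-34 / (437.4e-9)
= 6.626e-34 / 4.3740e-07
= 1.5149e-27 kg*m/s

1.5149e-27
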